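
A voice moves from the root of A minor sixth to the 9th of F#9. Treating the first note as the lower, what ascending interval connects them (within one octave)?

A minor sixth has A as its root, and F#9 has G# as its 9th.
From A to G# is 11 semitones, exactly the major seventh.

major 7th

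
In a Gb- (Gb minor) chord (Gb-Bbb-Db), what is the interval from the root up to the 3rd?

minor third

That puts Gb below Bbb.
Gb up to Bbb is 3 semitones, a half step narrower than a major third, so the interval is minor.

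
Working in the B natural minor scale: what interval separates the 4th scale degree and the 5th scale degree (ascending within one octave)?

major 2nd

The scale runs B C# D E F# G A.
That puts E below F#.
Counting 2 letters and 2 half steps from E gives a major second.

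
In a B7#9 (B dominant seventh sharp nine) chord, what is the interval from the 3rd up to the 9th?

major seventh

B7#9 (B dominant seventh sharp nine) is spelled B, D#, F#, A, C##.
3rd = D#; 9th = C##.
D# up to C## spans 7 letter names and 11 semitones — a major seventh.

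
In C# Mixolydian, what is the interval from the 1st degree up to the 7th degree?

C# mixolydian: C# D# E# F# G# A# B.
1st degree = C#; 7th degree = B.
From C# to B: 10 semitones over a seventh = minor.

minor seventh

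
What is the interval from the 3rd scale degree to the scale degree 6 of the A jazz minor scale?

augmented fourth

The scale runs A B C D E F♯ G♯.
So we need the interval from C up to F♯.
C up to F♯ is 6 semitones, a half step wider than a perfect fourth, so the interval is augmented.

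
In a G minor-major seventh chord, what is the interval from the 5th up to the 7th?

major third

G minor-major seventh: G, Bb, D, F#.
So we need the interval from D up to F#.
D up to F# spans 3 letter names and 4 semitones — a major third.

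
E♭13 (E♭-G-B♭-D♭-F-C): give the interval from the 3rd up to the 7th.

d5

The 3rd is G and the 7th is D♭.
G up to D♭ is 6 semitones, a half step narrower than a perfect fifth, so the interval is diminished.
This 3–7 tritone is the characteristic tension at the heart of the dominant sound.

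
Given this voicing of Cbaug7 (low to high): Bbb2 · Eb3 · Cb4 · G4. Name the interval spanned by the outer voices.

The outer voices are Bbb2 and G4.
13 letter names make it a thirteenth; at 22 semitones (a half step wider than major) the quality is augmented.

A13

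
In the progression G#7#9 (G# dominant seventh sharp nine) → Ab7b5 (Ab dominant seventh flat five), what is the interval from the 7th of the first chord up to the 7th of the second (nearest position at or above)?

diminished second

The 7th of G#7#9 (G# dominant seventh sharp nine) is F#; the 7th of Ab7b5 (Ab dominant seventh flat five) is Gb.
F# up to Gb is 0 semitones, a whole step narrower than a major second, so the interval is diminished.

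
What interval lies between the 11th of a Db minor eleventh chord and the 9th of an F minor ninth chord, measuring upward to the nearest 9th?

Db minor eleventh has Gb as its 11th, and F minor ninth has G as its 9th.
From Gb to G: 1 semitone over a unison = augmented.

augmented unison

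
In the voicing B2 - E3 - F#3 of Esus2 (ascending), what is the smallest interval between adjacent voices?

major second

Adjacent intervals: B2→E3 = perfect fourth; E3→F#3 = major second.
The smallest is E3 to F#3, a major second (2 semitones).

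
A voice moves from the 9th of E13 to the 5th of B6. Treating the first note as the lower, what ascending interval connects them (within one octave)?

E13 has F# as its 9th, and B6 has F# as its 5th.
Counting 1 letters and 0 half steps from F# gives a perfect unison.

perfect 1st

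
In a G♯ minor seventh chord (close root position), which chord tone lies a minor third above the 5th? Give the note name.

G♯ minor seventh is spelled G♯, B, D♯, F♯.
The 5th is D♯. A minor third above D♯ is F♯.
F♯ is the chord's 7th.

F#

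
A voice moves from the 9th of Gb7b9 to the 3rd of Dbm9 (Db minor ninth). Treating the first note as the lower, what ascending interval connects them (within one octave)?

major sixth

The 9th of Gb7b9 is Abb; the 3rd of Dbm9 (Db minor ninth) is Fb.
Abb up to Fb spans 6 letter names and 9 semitones — a major sixth.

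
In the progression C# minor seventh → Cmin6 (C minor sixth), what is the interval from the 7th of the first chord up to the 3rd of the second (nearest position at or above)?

diminished fourth

The 7th of C# minor seventh is B; the 3rd of Cmin6 (C minor sixth) is Eb.
4 letter names make it a fourth; at 4 semitones (a half step narrower than perfect) the quality is diminished.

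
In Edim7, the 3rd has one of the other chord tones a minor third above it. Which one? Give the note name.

Bb

Spelling the chord: E-G-B♭-D♭.
The 3rd is G. A minor third above G is B♭.
B♭ is the chord's 5th.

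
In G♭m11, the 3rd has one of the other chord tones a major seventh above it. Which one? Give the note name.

Ab

G♭m11 (G♭ minor eleventh): G♭ B𝄫 D♭ F♭ A♭ C♭.
The 3rd is B𝄫. A major seventh above B𝄫 is A♭.
A♭ is the chord's 9th.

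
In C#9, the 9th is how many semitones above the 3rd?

10

C#9 is spelled C#–E#–G#–B–D#.
E# to D# is a minor seventh: 10 semitones.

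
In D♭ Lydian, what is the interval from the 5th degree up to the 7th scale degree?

D♭ lydian: D♭ E♭ F G A♭ B♭ C.
So we need the interval from A♭ up to C.
From A♭ to C is 4 semitones, exactly the major third.

major third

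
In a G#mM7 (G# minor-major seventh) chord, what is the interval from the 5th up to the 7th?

Spelling the chord: G#–B–D#–F##.
5th = D#; 7th = F##.
From D# to F## is 4 semitones, exactly the major third.

M3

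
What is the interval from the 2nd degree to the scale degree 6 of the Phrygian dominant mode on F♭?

P5

F♭ phrygian dominant: F♭ G𝄫 A♭ B𝄫 C♭ D𝄫 E𝄫.
2nd degree = G𝄫; scale degree 6 = D𝄫.
From G𝄫 to D𝄫 is 7 semitones, exactly the perfect fifth.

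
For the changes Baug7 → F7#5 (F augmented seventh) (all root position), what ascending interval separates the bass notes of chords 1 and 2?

The roots are B and F.
From B to F: 6 semitones over a fifth = diminished.

d5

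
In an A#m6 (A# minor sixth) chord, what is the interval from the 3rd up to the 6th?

augmented fourth

A#min6: A#–C#–E#–F##.
That puts C# below F##.
4 letter names make it a fourth; at 6 semitones (a half step wider than perfect) the quality is augmented.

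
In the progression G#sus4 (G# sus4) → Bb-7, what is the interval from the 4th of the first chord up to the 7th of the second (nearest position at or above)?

diminished sixth

The 4th of G#sus4 (G# sus4) is C#; the 7th of Bb-7 is Ab.
6 letter names make it a sixth; at 7 semitones (a whole step narrower than major) the quality is diminished.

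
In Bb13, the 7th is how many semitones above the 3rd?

6

Spelling the chord: Bb–D–F–Ab–C–G.
D to Ab is a diminished fifth: 6 semitones.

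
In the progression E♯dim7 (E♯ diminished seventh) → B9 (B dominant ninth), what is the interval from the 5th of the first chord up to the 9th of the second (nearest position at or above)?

major second

E♯dim7 (E♯ diminished seventh) has B as its 5th, and B9 (B dominant ninth) has C♯ as its 9th.
B up to C♯ spans 2 letter names and 2 semitones — a major second.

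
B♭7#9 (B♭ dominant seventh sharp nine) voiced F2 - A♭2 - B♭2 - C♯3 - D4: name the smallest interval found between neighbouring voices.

Adjacent intervals: F2→A♭2 = minor third; A♭2→B♭2 = major second; B♭2→C♯3 = augmented second; C♯3→D4 = minor ninth.
The smallest is A♭2 to B♭2, a major second (2 semitones).

major second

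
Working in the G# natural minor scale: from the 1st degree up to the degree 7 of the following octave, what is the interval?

minor fourteenth

Spelling the G# natural minor scale: G# A# B C# D# E F#.
So we need the interval from G# up to F#.
From G# to F#: 22 semitones over a fourteenth = minor.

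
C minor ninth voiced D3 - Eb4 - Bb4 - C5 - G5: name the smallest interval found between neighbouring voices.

M2

Adjacent intervals: D3→Eb4 = minor ninth; Eb4→Bb4 = perfect fifth; Bb4→C5 = major second; C5→G5 = perfect fifth.
The smallest is Bb4 to C5, a major second (2 semitones).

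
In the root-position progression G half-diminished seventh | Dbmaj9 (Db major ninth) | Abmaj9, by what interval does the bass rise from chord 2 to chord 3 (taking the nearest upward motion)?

The roots are Db and Ab.
Counting 5 letters and 7 half steps from Db gives a perfect fifth.

perfect fifth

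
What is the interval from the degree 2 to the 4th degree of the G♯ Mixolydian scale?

minor third

The scale runs G♯ A♯ B♯ C♯ D♯ E♯ F♯.
That puts A♯ below C♯.
From A♯ to C♯: 3 semitones over a third = minor.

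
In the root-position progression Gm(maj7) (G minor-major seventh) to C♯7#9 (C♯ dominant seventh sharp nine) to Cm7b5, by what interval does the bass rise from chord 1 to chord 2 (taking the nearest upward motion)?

The roots are G and C♯.
4 letter names make it a fourth; at 6 semitones (a half step wider than perfect) the quality is augmented.

augmented fourth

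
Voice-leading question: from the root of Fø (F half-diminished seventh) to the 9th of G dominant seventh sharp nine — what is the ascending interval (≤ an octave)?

augmented third

The root of Fø (F half-diminished seventh) is F; the 9th of G dominant seventh sharp nine is A♯.
F up to A♯ is 5 semitones, a half step wider than a major third, so the interval is augmented.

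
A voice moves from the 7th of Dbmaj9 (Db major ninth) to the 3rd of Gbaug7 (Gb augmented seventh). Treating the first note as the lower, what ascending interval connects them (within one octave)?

Dbmaj9 (Db major ninth) has C as its 7th, and Gbaug7 (Gb augmented seventh) has Bb as its 3rd.
From C to Bb: 10 semitones over a seventh = minor.

m7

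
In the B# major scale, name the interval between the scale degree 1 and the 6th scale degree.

major sixth

B# major: B# C## D## E# F## G## A##.
Scale degree 1 = B#; 6th degree = G##.
From B# to G## is 9 semitones, exactly the major sixth.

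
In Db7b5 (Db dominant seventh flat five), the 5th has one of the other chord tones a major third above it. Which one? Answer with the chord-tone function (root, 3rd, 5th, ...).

7th

Db dominant seventh flat five is spelled Db F Abb Cb.
The 5th is Abb. A major third above Abb is Cb.
Cb is the chord's 7th.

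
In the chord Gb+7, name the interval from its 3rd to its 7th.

diminished 5th

Gb7#5 is spelled Gb-Bb-D-Fb.
The 3rd is Bb and the 7th is Fb.
5 letter names make it a fifth; at 6 semitones (a half step narrower than perfect) the quality is diminished.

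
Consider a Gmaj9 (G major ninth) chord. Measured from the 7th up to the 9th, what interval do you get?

minor third

Gmaj9 (G major ninth) is spelled G–B–D–F#–A.
So we need the interval from F# up to A.
From F# to A: 3 semitones over a third = minor.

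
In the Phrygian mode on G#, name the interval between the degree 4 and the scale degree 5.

The scale runs G# A B C# D# E F#.
The degree 4 is C# and the 5th scale degree is D#.
C# up to D# spans 2 letter names and 2 semitones — a major second.

major 2nd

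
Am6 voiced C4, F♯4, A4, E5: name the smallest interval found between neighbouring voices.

Adjacent intervals: C4→F♯4 = augmented fourth; F♯4→A4 = minor third; A4→E5 = perfect fifth.
The smallest is F♯4 to A4, a minor third (3 semitones).

minor 3rd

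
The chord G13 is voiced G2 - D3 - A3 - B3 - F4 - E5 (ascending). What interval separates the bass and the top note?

The outer voices are G2 and E5.
From G to E is 33 semitones, exactly the major 20th.

major 20th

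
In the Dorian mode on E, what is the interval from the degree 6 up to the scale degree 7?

Spelling the Dorian mode on E: E F♯ G A B C♯ D.
That puts C♯ below D.
2 letter names make it a second; at 1 semitone (a half step narrower than major) the quality is minor.

minor second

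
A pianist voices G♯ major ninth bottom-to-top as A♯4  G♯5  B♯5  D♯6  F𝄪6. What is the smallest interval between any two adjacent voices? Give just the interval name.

minor third

Adjacent intervals: A♯4→G♯5 = minor seventh; G♯5→B♯5 = major third; B♯5→D♯6 = minor third; D♯6→F𝄪6 = major third.
The smallest is B♯5 to D♯6, a minor third (3 semitones).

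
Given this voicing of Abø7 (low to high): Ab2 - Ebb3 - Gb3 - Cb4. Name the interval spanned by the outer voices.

minor tenth

The outer voices are Ab2 and Cb4.
From Ab to Cb: 15 semitones over a tenth = minor.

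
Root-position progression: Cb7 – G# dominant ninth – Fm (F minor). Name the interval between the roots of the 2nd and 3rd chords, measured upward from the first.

diminished 7th

The roots are G# and F.
From G# to F: 9 semitones over a seventh = diminished.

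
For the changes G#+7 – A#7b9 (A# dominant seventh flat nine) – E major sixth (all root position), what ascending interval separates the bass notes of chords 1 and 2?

major 2nd

The roots are G# and A#.
Counting 2 letters and 2 half steps from G# gives a major second.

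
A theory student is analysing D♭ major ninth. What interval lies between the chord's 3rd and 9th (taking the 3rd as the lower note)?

m7

Spelling the chord: D♭, F, A♭, C, E♭.
3rd = F; 9th = E♭.
From F to E♭: 10 semitones over a seventh = minor.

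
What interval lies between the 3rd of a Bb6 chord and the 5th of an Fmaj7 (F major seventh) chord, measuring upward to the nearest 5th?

Bb6 has D as its 3rd, and Fmaj7 (F major seventh) has C as its 5th.
From D to C: 10 semitones over a seventh = minor.

minor 7th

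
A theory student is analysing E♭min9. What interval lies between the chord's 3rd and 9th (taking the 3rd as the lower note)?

major seventh

Spelling the chord: E♭–G♭–B♭–D♭–F.
So we need the interval from G♭ up to F.
Counting 7 letters and 11 half steps from G♭ gives a major seventh.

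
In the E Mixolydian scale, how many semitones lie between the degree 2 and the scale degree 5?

5

The scale is E F♯ G♯ A B C♯ D.
F♯ up to B is a perfect fourth — 5 semitones.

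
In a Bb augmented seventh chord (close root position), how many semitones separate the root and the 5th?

The chord tones of Bb7#5 (Bb augmented seventh) are Bb-D-F#-Ab.
Bb to F# is an augmented fifth: 8 semitones.

8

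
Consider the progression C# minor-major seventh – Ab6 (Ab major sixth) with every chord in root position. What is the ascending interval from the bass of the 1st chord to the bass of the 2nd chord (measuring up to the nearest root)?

The roots are C# and Ab.
From C# to Ab: 7 semitones over a sixth = diminished.

d6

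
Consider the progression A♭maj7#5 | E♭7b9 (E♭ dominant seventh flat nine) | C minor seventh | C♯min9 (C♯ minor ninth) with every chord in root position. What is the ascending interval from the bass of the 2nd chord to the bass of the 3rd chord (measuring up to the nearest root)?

major sixth

The roots are E♭ and C.
E♭ up to C spans 6 letter names and 9 semitones — a major sixth.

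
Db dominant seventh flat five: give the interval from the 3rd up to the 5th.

The chord tones of Db dominant seventh flat five are Db F Abb Cb.
The 3rd is F and the 5th is Abb.
From F to Abb: 2 semitones over a third = diminished.

diminished third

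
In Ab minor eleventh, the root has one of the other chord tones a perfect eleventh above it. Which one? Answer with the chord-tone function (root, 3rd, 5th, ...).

The chord tones of Abm11 are Ab-Cb-Eb-Gb-Bb-Db.
The root is Ab. A perfect eleventh above Ab is Db.
Db is the chord's 11th.

11th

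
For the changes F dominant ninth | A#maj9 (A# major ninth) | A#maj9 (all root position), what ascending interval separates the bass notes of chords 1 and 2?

A3

The roots are F and A#.
3 letter names make it a third; at 5 semitones (a half step wider than major) the quality is augmented.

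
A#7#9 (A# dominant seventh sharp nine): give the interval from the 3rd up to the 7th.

Spelling the chord: A#–C##–E#–G#–B##.
The 3rd is C## and the 7th is G#.
5 letter names make it a fifth; at 6 semitones (a half step narrower than perfect) the quality is diminished.
That tritone between 3rd and 7th is what gives the dominant seventh its pull toward resolution.

diminished fifth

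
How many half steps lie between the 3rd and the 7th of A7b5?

6

A7b5: A-C♯-E♭-G.
C♯ to G is a diminished fifth: 6 semitones.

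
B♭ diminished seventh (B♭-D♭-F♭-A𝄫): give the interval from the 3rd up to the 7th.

3rd = D♭; 7th = A𝄫.
D♭ up to A𝄫 is 6 semitones, a half step narrower than a perfect fifth, so the interval is diminished.

diminished fifth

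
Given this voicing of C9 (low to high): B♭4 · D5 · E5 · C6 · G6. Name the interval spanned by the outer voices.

major thirteenth

The outer voices are B♭4 and G6.
From B♭ to G is 21 semitones, exactly the major thirteenth.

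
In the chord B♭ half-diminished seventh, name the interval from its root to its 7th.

minor seventh

B♭ø7 is spelled B♭ D♭ F♭ A♭.
Root = B♭; 7th = A♭.
7 letter names make it a seventh; at 10 semitones (a half step narrower than major) the quality is minor.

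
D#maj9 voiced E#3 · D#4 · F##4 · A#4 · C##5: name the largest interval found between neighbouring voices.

minor seventh

Adjacent intervals: E#3→D#4 = minor seventh; D#4→F##4 = major third; F##4→A#4 = minor third; A#4→C##5 = major third.
The largest is E#3 to D#4, a minor seventh (10 semitones).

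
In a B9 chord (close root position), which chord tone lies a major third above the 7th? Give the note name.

C#

Spelling the chord: B-D#-F#-A-C#.
The 7th is A. A major third above A is C#.
C# is the chord's 9th.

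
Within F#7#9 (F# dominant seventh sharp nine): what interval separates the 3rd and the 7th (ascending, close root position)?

d5

The chord tones of F#7#9 are F#-A#-C#-E-G##.
The 3rd is A# and the 7th is E.
A# up to E is 6 semitones, a half step narrower than a perfect fifth, so the interval is diminished.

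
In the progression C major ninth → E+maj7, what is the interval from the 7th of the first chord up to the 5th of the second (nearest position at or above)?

C major ninth has B as its 7th, and E+maj7 has B♯ as its 5th.
B up to B♯ is 1 semitone, a half step wider than a perfect unison, so the interval is augmented.

augmented unison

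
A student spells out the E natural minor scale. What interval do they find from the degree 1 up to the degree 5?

perfect fifth

Spelling the E natural minor scale: E F♯ G A B C D.
Degree 1 = E; 5th degree = B.
E up to B spans 5 letter names and 7 semitones — a perfect fifth.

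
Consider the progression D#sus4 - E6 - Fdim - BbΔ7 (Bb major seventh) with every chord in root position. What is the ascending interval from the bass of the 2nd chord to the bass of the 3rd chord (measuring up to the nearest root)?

The roots are E and F.
2 letter names make it a second; at 1 semitone (a half step narrower than major) the quality is minor.

minor second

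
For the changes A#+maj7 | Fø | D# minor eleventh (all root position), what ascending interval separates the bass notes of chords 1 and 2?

d6

The roots are A# and F.
From A# to F: 7 semitones over a sixth = diminished.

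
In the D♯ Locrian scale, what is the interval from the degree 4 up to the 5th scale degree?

minor second

D♯ locrian: D♯ E F♯ G♯ A B C♯.
That puts G♯ below A.
G♯ up to A is 1 semitone, a half step narrower than a major second, so the interval is minor.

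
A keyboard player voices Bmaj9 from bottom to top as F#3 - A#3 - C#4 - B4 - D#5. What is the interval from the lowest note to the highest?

major thirteenth

The outer voices are F#3 and D#5.
Counting 13 letters and 21 half steps from F# gives a major thirteenth.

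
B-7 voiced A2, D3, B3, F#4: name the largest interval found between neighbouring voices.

major sixth

Adjacent intervals: A2→D3 = perfect fourth; D3→B3 = major sixth; B3→F#4 = perfect fifth.
The largest is D3 to B3, a major sixth (9 semitones).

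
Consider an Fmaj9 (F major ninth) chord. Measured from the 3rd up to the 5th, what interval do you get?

minor third

Fmaj9 is spelled F, A, C, E, G.
3rd = A; 5th = C.
3 letter names make it a third; at 3 semitones (a half step narrower than major) the quality is minor.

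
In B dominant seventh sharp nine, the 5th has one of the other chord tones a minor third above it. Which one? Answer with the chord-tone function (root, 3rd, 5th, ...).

B7#9 is spelled B, D#, F#, A, C##.
The 5th is F#. A minor third above F# is A.
A is the chord's 7th.

7th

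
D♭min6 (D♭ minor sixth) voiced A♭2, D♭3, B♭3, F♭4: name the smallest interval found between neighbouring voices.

perfect 4th

Adjacent intervals: A♭2→D♭3 = perfect fourth; D♭3→B♭3 = major sixth; B♭3→F♭4 = diminished fifth.
The smallest is A♭2 to D♭3, a perfect fourth (5 semitones).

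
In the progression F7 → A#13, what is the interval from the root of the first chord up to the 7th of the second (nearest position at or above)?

augmented 2nd

The root of F7 is F; the 7th of A#13 is G#.
2 letter names make it a second; at 3 semitones (a half step wider than major) the quality is augmented.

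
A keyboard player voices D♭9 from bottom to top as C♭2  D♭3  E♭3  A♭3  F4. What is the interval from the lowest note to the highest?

The outer voices are C♭2 and F4.
From C♭ to F: 30 semitones over a 18th = augmented.

augmented 18th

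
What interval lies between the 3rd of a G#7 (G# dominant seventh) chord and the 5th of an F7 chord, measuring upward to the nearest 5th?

d2

G#7 (G# dominant seventh) has B# as its 3rd, and F7 has C as its 5th.
From B# to C: 0 semitones over a second = diminished.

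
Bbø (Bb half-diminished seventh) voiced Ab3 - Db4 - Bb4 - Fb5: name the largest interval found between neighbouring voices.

Adjacent intervals: Ab3→Db4 = perfect fourth; Db4→Bb4 = major sixth; Bb4→Fb5 = diminished fifth.
The largest is Db4 to Bb4, a major sixth (9 semitones).

major sixth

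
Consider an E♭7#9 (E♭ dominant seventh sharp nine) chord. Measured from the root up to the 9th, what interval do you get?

A9

E♭7#9 is spelled E♭–G–B♭–D♭–F♯.
So we need the interval from E♭ up to F♯.
9 letter names make it a ninth; at 15 semitones (a half step wider than major) the quality is augmented.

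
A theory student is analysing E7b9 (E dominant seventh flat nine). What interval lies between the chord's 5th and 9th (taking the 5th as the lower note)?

d5

E dominant seventh flat nine: E, G#, B, D, F.
5th = B; 9th = F.
B up to F is 6 semitones, a half step narrower than a perfect fifth, so the interval is diminished.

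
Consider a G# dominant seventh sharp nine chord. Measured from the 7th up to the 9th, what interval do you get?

A3

The chord tones of G#7#9 (G# dominant seventh sharp nine) are G# B# D# F# A##.
The 7th is F# and the 9th is A##.
From F# to A##: 5 semitones over a third = augmented.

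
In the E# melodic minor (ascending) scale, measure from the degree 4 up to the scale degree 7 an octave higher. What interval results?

augmented eleventh

E# melodic minor: E# F## G# A# B# C## D##.
So we need the interval from A# up to D##.
From A# to D##: 18 semitones over an eleventh = augmented.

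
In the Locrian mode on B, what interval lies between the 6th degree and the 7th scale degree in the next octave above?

major ninth

The scale runs B C D E F G A.
6th degree = G; degree 7 (up an octave) = A.
Counting 9 letters and 14 half steps from G gives a major ninth.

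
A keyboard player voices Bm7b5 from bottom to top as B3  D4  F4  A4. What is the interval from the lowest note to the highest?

The outer voices are B3 and A4.
7 letter names make it a seventh; at 10 semitones (a half step narrower than major) the quality is minor.

minor seventh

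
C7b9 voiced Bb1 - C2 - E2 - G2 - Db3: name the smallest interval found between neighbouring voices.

major 2nd

Adjacent intervals: Bb1→C2 = major second; C2→E2 = major third; E2→G2 = minor third; G2→Db3 = diminished fifth.
The smallest is Bb1 to C2, a major second (2 semitones).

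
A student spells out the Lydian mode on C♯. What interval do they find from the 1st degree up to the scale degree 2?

Spelling the Lydian mode on C♯: C♯ D♯ E♯ F𝄪 G♯ A♯ B♯.
The 1st degree is C♯ and the scale degree 2 is D♯.
C♯ up to D♯ spans 2 letter names and 2 semitones — a major second.

major second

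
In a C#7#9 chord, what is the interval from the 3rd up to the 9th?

The chord tones of C#7#9 (C# dominant seventh sharp nine) are C#, E#, G#, B, D##.
That puts E# below D##.
Counting 7 letters and 11 half steps from E# gives a major seventh.

major seventh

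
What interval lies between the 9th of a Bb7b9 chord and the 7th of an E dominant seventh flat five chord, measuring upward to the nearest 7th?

Bb7b9 has Cb as its 9th, and E dominant seventh flat five has D as its 7th.
Cb up to D is 3 semitones, a half step wider than a major second, so the interval is augmented.

A2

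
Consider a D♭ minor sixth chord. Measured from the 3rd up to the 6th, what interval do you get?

augmented 4th

D♭m6 (D♭ minor sixth) is spelled D♭–F♭–A♭–B♭.
That puts F♭ below B♭.
F♭ up to B♭ is 6 semitones, a half step wider than a perfect fourth, so the interval is augmented.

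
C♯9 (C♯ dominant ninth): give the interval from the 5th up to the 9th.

perfect fifth

The chord tones of C♯9 (C♯ dominant ninth) are C♯, E♯, G♯, B, D♯.
5th = G♯; 9th = D♯.
Counting 5 letters and 7 half steps from G♯ gives a perfect fifth.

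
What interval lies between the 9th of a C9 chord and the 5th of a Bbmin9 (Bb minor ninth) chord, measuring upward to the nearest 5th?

C9 has D as its 9th, and Bbmin9 (Bb minor ninth) has F as its 5th.
3 letter names make it a third; at 3 semitones (a half step narrower than major) the quality is minor.

minor 3rd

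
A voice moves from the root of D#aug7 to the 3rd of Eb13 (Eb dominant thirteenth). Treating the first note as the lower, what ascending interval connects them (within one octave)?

D#aug7 has D# as its root, and Eb13 (Eb dominant thirteenth) has G as its 3rd.
D# up to G is 4 semitones, a half step narrower than a perfect fourth, so the interval is diminished.

diminished fourth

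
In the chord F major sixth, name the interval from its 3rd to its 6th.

F6: F, A, C, D.
So we need the interval from A up to D.
Counting 4 letters and 5 half steps from A gives a perfect fourth.

P4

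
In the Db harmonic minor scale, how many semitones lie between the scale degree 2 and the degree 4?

3

The scale is Db Eb Fb Gb Ab Bbb C.
Eb up to Gb is a minor third — 3 semitones.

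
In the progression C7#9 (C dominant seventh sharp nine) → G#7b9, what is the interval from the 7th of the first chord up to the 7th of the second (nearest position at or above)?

The 7th of C7#9 (C dominant seventh sharp nine) is Bb; the 7th of G#7b9 is F#.
5 letter names make it a fifth; at 8 semitones (a half step wider than perfect) the quality is augmented.

A5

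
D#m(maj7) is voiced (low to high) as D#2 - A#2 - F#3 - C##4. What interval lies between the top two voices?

Those voices are F#3 and C##4.
5 letter names make it a fifth; at 8 semitones (a half step wider than perfect) the quality is augmented.

augmented 5th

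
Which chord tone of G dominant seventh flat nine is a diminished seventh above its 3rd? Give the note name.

The chord tones of G dominant seventh flat nine are G–B–D–F–A♭.
The 3rd is B. A diminished seventh above B is A♭.
A♭ is the chord's 9th.

Ab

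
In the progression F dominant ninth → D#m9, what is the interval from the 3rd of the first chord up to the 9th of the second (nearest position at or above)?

augmented fifth

F dominant ninth has A as its 3rd, and D#m9 has E# as its 9th.
A up to E# is 8 semitones, a half step wider than a perfect fifth, so the interval is augmented.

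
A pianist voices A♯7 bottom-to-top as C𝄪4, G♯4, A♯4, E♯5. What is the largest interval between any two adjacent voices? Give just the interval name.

Adjacent intervals: C𝄪4→G♯4 = diminished fifth; G♯4→A♯4 = major second; A♯4→E♯5 = perfect fifth.
The largest is A♯4 to E♯5, a perfect fifth (7 semitones).

perfect fifth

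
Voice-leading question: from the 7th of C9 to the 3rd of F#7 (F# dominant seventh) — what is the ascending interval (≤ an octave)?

augmented seventh

C9 has Bb as its 7th, and F#7 (F# dominant seventh) has A# as its 3rd.
7 letter names make it a seventh; at 12 semitones (a half step wider than major) the quality is augmented.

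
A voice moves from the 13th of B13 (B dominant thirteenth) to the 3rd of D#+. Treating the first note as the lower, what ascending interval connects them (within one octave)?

major seventh

The 13th of B13 (B dominant thirteenth) is G#; the 3rd of D#+ is F##.
Counting 7 letters and 11 half steps from G# gives a major seventh.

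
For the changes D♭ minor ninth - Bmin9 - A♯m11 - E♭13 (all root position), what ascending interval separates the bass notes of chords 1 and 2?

A6

The roots are D♭ and B.
D♭ up to B is 10 semitones, a half step wider than a major sixth, so the interval is augmented.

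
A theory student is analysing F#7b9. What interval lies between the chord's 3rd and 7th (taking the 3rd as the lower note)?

diminished 5th

F#7b9 (F# dominant seventh flat nine) is spelled F# A# C# E G.
The 3rd is A# and the 7th is E.
From A# to E: 6 semitones over a fifth = diminished.
That tritone between 3rd and 7th is what gives the dominant seventh its pull toward resolution.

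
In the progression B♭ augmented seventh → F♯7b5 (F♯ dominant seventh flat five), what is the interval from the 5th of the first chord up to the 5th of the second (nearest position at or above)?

diminished 5th

B♭ augmented seventh has F♯ as its 5th, and F♯7b5 (F♯ dominant seventh flat five) has C as its 5th.
From F♯ to C: 6 semitones over a fifth = diminished.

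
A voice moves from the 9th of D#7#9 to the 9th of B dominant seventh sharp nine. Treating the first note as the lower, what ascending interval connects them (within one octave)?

D#7#9 has E## as its 9th, and B dominant seventh sharp nine has C## as its 9th.
E## up to C## is 8 semitones, a half step narrower than a major sixth, so the interval is minor.

minor 6th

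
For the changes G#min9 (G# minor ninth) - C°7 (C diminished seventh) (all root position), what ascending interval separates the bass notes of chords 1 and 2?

The roots are G# and C.
4 letter names make it a fourth; at 4 semitones (a half step narrower than perfect) the quality is diminished.

diminished 4th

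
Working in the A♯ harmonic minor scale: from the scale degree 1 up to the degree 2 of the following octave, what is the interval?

major ninth

A♯ harmonic minor: A♯ B♯ C♯ D♯ E♯ F♯ G𝄪.
The scale degree 1 is A♯ and the scale degree 2 (up an octave) is B♯.
A♯ up to B♯ spans 9 letter names and 14 semitones — a major ninth.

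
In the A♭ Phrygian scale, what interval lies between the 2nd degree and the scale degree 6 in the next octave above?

A♭ phrygian: A♭ B𝄫 C♭ D♭ E♭ F♭ G♭.
The 2nd degree is B𝄫 and the degree 6 (up an octave) is F♭.
Counting 12 letters and 19 half steps from B𝄫 gives a perfect twelfth.

perfect twelfth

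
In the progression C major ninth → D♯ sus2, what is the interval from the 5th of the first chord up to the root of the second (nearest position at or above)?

augmented fifth

C major ninth has G as its 5th, and D♯ sus2 has D♯ as its root.
5 letter names make it a fifth; at 8 semitones (a half step wider than perfect) the quality is augmented.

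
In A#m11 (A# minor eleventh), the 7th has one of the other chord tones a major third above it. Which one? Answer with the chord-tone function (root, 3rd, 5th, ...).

9th

The chord tones of A#m11 are A#, C#, E#, G#, B#, D#.
The 7th is G#. A major third above G# is B#.
B# is the chord's 9th.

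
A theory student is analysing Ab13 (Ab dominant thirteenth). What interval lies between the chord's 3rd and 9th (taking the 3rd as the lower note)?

minor 7th

The chord tones of Ab dominant thirteenth are Ab C Eb Gb Bb F.
So we need the interval from C up to Bb.
From C to Bb: 10 semitones over a seventh = minor.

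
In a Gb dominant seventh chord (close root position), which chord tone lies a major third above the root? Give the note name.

Gb7 (Gb dominant seventh) is spelled Gb–Bb–Db–Fb.
The root is Gb. A major third above Gb is Bb.
Bb is the chord's 3rd.

Bb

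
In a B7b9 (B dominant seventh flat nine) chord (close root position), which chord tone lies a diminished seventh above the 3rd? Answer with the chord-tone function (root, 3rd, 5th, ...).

9th

Spelling the chord: B-D#-F#-A-C.
The 3rd is D#. A diminished seventh above D# is C.
C is the chord's 9th.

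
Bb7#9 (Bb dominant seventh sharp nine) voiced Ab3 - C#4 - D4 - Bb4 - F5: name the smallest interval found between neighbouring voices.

Adjacent intervals: Ab3→C#4 = augmented third; C#4→D4 = minor second; D4→Bb4 = minor sixth; Bb4→F5 = perfect fifth.
The smallest is C#4 to D4, a minor second (1 semitone).

minor second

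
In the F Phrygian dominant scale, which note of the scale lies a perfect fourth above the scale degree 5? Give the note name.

The scale is F G♭ A B♭ C D♭ E♭.
The scale degree 5 is C; a perfect fourth above that is F — scale degree 1.

F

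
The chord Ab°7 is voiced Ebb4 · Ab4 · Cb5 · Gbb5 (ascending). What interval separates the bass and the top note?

The outer voices are Ebb4 and Gbb5.
10 letter names make it a tenth; at 15 semitones (a half step narrower than major) the quality is minor.

minor tenth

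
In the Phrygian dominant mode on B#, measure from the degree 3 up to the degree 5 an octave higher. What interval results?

The scale runs B# C# D## E# F## G# A#.
Degree 3 = D##; degree 5 (up an octave) = F##.
D## up to F## is 15 semitones, a half step narrower than a major tenth, so the interval is minor.

m10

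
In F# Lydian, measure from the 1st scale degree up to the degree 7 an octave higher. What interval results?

F# lydian: F# G# A# B# C# D# E#.
1st scale degree = F#; degree 7 (up an octave) = E#.
Counting 14 letters and 23 half steps from F# gives a major fourteenth.

M14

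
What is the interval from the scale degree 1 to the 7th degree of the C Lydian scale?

C lydian: C D E F# G A B.
So we need the interval from C up to B.
From C to B is 11 semitones, exactly the major seventh.

major seventh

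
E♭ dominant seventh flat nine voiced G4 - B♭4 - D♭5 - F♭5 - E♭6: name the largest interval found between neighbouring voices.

Adjacent intervals: G4→B♭4 = minor third; B♭4→D♭5 = minor third; D♭5→F♭5 = minor third; F♭5→E♭6 = major seventh.
The largest is F♭5 to E♭6, a major seventh (11 semitones).

major seventh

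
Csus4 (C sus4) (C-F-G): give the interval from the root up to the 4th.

Root = C; 4th = F.
Counting 4 letters and 5 half steps from C gives a perfect fourth.

perfect fourth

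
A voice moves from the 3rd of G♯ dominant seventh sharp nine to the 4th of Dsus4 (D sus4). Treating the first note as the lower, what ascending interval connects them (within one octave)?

G♯ dominant seventh sharp nine has B♯ as its 3rd, and Dsus4 (D sus4) has G as its 4th.
From B♯ to G: 7 semitones over a sixth = diminished.

d6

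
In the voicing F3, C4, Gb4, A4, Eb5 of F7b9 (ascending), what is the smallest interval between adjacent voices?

Adjacent intervals: F3→C4 = perfect fifth; C4→Gb4 = diminished fifth; Gb4→A4 = augmented second; A4→Eb5 = diminished fifth.
The smallest is Gb4 to A4, an augmented second (3 semitones).

A2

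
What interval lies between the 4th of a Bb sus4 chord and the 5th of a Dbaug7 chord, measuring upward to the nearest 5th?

Bb sus4 has Eb as its 4th, and Dbaug7 has A as its 5th.
From Eb to A: 6 semitones over a fourth = augmented.

augmented fourth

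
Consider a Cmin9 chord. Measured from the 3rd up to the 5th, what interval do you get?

Cm9 is spelled C–Eb–G–Bb–D.
The 3rd is Eb and the 5th is G.
From Eb to G is 4 semitones, exactly the major third.

major third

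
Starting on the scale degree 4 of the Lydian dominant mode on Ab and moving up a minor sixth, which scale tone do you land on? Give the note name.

The scale is Ab Bb C D Eb F Gb.
The scale degree 4 is D; a minor sixth above that is Bb — scale degree 2.

Bb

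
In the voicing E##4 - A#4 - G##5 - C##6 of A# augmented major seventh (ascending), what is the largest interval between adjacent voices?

major seventh

Adjacent intervals: E##4→A#4 = diminished fourth; A#4→G##5 = major seventh; G##5→C##6 = perfect fourth.
The largest is A#4 to G##5, a major seventh (11 semitones).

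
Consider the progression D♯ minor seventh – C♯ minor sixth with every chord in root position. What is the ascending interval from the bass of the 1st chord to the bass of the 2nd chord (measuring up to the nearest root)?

The roots are D♯ and C♯.
7 letter names make it a seventh; at 10 semitones (a half step narrower than major) the quality is minor.

minor seventh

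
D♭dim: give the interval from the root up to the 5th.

diminished 5th

The chord tones of D♭° are D♭, F♭, A𝄫.
The root is D♭ and the 5th is A𝄫.
From D♭ to A𝄫: 6 semitones over a fifth = diminished.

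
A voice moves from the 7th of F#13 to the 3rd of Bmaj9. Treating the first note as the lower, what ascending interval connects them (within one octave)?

major 7th

The 7th of F#13 is E; the 3rd of Bmaj9 is D#.
From E to D# is 11 semitones, exactly the major seventh.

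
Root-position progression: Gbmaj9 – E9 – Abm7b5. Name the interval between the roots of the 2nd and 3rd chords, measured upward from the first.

The roots are E and Ab.
4 letter names make it a fourth; at 4 semitones (a half step narrower than perfect) the quality is diminished.

d4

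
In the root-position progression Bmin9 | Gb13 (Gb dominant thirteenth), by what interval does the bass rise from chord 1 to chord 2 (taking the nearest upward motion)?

d6

The roots are B and Gb.
From B to Gb: 7 semitones over a sixth = diminished.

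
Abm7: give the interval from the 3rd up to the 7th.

perfect fifth

Spelling the chord: Ab Cb Eb Gb.
That puts Cb below Gb.
From Cb to Gb is 7 semitones, exactly the perfect fifth.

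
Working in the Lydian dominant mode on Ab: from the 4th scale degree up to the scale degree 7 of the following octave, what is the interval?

The scale runs Ab Bb C D Eb F Gb.
4th scale degree = D; 7th scale degree (up an octave) = Gb.
From D to Gb: 16 semitones over an eleventh = diminished.

d11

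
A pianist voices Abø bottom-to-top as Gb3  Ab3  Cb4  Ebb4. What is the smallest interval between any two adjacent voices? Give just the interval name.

Adjacent intervals: Gb3→Ab3 = major second; Ab3→Cb4 = minor third; Cb4→Ebb4 = minor third.
The smallest is Gb3 to Ab3, a major second (2 semitones).

major second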